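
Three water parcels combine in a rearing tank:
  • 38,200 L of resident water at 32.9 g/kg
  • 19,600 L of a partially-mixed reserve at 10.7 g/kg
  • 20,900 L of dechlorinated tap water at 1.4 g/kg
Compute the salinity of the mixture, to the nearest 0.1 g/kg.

Weighted by volume,
salt = 38,200×32.9 + 19,600×10.7 + 20,900×1.4 = 1,256,780 + 209,720 + 29,260 = 1,495,760
volume = 38,200 + 19,600 + 20,900 = 78,700 L
S = 1,495,760 / 78,700 = 19.006 g/kg

19.0 g/kg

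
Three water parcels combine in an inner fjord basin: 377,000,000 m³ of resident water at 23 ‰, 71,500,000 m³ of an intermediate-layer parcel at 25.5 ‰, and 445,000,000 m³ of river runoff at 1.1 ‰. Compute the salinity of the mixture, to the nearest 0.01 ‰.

12.29 ‰

Total salt / total volume:
salt = 377,000,000×23 + 71,500,000×25.5 + 445,000,000×1.1 = 8,671,000,000 + 1,823,250,000 + 489,500,000 = 10,983,750,000
volume = 377,000,000 + 71,500,000 + 445,000,000 = 893,500,000 m³
S = 10,983,750,000 / 893,500,000 = 12.2929 ‰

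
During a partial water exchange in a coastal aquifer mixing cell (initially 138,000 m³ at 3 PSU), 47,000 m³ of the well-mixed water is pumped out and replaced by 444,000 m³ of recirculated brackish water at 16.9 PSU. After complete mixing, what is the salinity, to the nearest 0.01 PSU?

14.54 PSU

Remaining after removal: 91,000 m³ at 3 PSU (salt = 273,000)
After addition: salt = 273,000 + 444,000×16.9 = 7,776,600; volume = 535,000 m³
S = 7,776,600 / 535,000 = 14.5357 PSU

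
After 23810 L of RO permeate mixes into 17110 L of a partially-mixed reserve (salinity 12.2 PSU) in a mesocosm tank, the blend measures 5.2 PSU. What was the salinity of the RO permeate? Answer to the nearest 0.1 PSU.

0.2 PSU

Salt balance: 17,110×12.2 + 23,810×S = 40,920×5.2
208,742 + 23,810·S = 212,784
S = (212,784 − 208,742) / 23,810 = 0.1698 PSU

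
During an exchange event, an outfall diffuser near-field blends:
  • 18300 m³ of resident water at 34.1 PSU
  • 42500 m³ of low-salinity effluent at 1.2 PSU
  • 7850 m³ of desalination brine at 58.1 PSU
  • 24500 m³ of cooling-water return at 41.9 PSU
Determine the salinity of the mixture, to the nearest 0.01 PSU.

23.16 PSU

Mass of salt is conserved:
salt = 18,300×34.1 + 42,500×1.2 + 7,850×58.1 + 24,500×41.9 = 624,030 + 51,000 + 456,085 + 1,026,550 = 2,157,665
volume = 18,300 + 42,500 + 7,850 + 24,500 = 93,150 m³
S = 2,157,665 / 93,150 = 23.1633 PSU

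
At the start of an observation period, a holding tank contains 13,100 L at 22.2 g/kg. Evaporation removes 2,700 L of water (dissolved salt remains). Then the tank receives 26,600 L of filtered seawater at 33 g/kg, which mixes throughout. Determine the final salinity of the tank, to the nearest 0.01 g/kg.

31.58 g/kg

After evaporation: salt = 13,100×22.2 = 290,820; volume = 13,100 − 2,700 = 10,400 L
After mixing: salt = 290,820 + 26,600×33 = 1,168,620; volume = 10,400 + 26,600 = 37,000 L
S = 1,168,620 / 37,000 = 31.5843 g/kg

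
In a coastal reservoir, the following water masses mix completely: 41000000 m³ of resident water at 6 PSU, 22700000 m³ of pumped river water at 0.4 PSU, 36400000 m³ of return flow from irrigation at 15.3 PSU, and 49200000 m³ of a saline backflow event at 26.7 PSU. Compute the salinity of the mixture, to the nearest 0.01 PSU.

14.24 PSU

Weighted by volume,
salt = 41,000,000×6 + 22,700,000×0.4 + 36,400,000×15.3 + 49,200,000×26.7 = 246,000,000 + 9,080,000 + 556,920,000 + 1,313,640,000 = 2,125,640,000
volume = 41,000,000 + 22,700,000 + 36,400,000 + 49,200,000 = 149,300,000 m³
S = 2,125,640,000 / 149,300,000 = 14.2374 PSU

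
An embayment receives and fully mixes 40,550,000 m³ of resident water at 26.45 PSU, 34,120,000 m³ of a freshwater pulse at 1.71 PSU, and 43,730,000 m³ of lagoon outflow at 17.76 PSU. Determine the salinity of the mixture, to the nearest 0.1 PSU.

Mass of salt is conserved:
salt = 40,550,000×26.45 + 34,120,000×1.71 + 43,730,000×17.76 = 1,072,547,500 + 58,345,200 + 776,644,800 = 1,907,537,500
volume = 40,550,000 + 34,120,000 + 43,730,000 = 118,400,000 m³
S = 1,907,537,500 / 118,400,000 = 16.111 PSU

16.1 PSU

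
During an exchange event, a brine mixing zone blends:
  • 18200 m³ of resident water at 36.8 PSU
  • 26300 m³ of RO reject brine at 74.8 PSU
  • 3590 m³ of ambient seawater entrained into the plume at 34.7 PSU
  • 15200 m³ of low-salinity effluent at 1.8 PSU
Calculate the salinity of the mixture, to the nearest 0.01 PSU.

44.07 PSU

Weighted by volume,
salt = 18,200×36.8 + 26,300×74.8 + 3,590×34.7 + 15,200×1.8 = 669,760 + 1,967,240 + 124,573 + 27,360 = 2,788,933
volume = 18,200 + 26,300 + 3,590 + 15,200 = 63,290 m³
S = 2,788,933 / 63,290 = 44.0659 PSU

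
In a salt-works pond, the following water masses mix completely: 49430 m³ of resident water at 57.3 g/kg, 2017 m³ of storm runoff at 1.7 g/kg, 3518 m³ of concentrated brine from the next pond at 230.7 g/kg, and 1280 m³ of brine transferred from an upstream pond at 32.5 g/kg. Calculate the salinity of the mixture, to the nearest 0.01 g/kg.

65.59 g/kg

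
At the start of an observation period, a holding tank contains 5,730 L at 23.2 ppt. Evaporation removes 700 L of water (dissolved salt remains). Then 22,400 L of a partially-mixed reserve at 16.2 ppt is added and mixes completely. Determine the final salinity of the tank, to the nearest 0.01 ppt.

18.08 ppt

After evaporation: salt = 5,730×23.2 = 132,936; volume = 5,730 − 700 = 5,030 L
After mixing: salt = 132,936 + 22,400×16.2 = 495,816; volume = 5,030 + 22,400 = 27,430 L
S = 495,816 / 27,430 = 18.0757 ppt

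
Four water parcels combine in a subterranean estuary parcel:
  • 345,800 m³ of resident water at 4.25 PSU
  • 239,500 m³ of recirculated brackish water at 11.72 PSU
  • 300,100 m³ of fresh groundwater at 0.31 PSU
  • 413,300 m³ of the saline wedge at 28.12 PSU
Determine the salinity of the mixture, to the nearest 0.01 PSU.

Total salt / total volume:
salt = 345,800×4.25 + 239,500×11.72 + 300,100×0.31 + 413,300×28.12 = 1,469,650 + 2,806,940 + 93,031 + 11,621,996 = 15,991,617
volume = 345,800 + 239,500 + 300,100 + 413,300 = 1,298,700 m³
S = 15,991,617 / 1,298,700 = 12.3136 PSU

12.31 PSU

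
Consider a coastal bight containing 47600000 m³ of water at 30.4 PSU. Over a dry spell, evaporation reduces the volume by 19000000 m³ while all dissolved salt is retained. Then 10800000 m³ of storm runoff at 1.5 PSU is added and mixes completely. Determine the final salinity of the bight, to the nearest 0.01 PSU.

After evaporation: salt = 47,600,000×30.4 = 1,447,040,000; volume = 47,600,000 − 19,000,000 = 28,600,000 m³
After mixing: salt = 1,447,040,000 + 10,800,000×1.5 = 1,463,240,000; volume = 28,600,000 + 10,800,000 = 39,400,000 m³
S = 1,463,240,000 / 39,400,000 = 37.1381 PSU

37.14 PSU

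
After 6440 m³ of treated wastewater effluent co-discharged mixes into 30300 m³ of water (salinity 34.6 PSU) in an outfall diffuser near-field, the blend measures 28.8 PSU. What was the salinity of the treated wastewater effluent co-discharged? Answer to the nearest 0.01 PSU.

Salt balance: 30,300×34.6 + 6,440×S = 36,740×28.8
1,048,380 + 6,440·S = 1,058,112
S = (1,058,112 − 1,048,380) / 6,440 = 1.5112 PSU

1.51 PSU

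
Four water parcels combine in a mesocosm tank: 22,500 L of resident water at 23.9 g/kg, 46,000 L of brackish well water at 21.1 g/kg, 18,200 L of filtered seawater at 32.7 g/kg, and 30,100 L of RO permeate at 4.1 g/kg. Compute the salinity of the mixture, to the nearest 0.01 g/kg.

19.07 g/kg

By conservation of dissolved salt,
salt = 22,500×23.9 + 46,000×21.1 + 18,200×32.7 + 30,100×4.1 = 537,750 + 970,600 + 595,140 + 123,410 = 2,226,900
volume = 22,500 + 46,000 + 18,200 + 30,100 = 116,800 L
S = 2,226,900 / 116,800 = 19.0659 g/kg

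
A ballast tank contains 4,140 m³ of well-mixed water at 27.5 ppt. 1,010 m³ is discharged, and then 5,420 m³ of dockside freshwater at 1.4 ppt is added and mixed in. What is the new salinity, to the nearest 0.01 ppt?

10.95 ppt

Remaining after removal: 3,130 m³ at 27.5 ppt (salt = 86,075)
After addition: salt = 86,075 + 5,420×1.4 = 93,663; volume = 8,550 m³
S = 93,663 / 8,550 = 10.9547 ppt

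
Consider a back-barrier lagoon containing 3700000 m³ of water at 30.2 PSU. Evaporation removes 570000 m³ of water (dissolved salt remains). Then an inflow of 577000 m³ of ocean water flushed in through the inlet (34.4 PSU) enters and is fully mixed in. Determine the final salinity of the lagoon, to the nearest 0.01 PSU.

After evaporation: salt = 3,700,000×30.2 = 111,740,000; volume = 3,700,000 − 570,000 = 3,130,000 m³
After mixing: salt = 111,740,000 + 577,000×34.4 = 131,588,800; volume = 3,130,000 + 577,000 = 3,707,000 m³
S = 131,588,800 / 3,707,000 = 35.4974 PSU

35.50 PSU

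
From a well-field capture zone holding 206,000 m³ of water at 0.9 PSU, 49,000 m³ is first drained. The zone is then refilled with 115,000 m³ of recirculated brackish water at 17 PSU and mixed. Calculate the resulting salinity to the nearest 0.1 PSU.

Remaining after removal: 157,000 m³ at 0.9 PSU (salt = 141,300)
After addition: salt = 141,300 + 115,000×17 = 2,096,300; volume = 272,000 m³
S = 2,096,300 / 272,000 = 7.707 PSU

7.7 PSU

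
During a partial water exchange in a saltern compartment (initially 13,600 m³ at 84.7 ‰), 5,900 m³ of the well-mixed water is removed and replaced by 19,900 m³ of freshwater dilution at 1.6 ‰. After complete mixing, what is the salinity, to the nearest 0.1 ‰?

24.8 ‰

Remaining after removal: 7,700 m³ at 84.7 ‰ (salt = 652,190)
After addition: salt = 652,190 + 19,900×1.6 = 684,030; volume = 27,600 m³
S = 684,030 / 27,600 = 24.7837 ‰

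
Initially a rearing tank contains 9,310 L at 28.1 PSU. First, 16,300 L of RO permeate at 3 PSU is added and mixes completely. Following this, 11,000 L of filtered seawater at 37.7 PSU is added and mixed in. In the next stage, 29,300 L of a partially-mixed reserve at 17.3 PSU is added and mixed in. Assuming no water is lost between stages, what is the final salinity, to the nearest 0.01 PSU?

18.69 PSU

By conservation of dissolved salt,
Initial salt = 9,310×28.1 = 261,611
After stage 1: salt = 261,611 + 16,300×3 = 310,511; volume = 25,610 L; S = 12.125 PSU
After stage 2: salt = 310,511 + 11,000×37.7 = 725,211; volume = 36,610 L; S = 19.809 PSU
After stage 3: salt = 725,211 + 29,300×17.3 = 1,232,101; volume = 65,910 L
S = 1,232,101 / 65,910 = 18.6937 PSU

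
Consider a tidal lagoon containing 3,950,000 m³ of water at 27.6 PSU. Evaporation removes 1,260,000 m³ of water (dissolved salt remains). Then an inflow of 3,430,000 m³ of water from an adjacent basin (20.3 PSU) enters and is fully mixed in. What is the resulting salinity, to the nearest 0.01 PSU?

After evaporation: salt = 3,950,000×27.6 = 109,020,000; volume = 3,950,000 − 1,260,000 = 2,690,000 m³
After mixing: salt = 109,020,000 + 3,430,000×20.3 = 178,649,000; volume = 2,690,000 + 3,430,000 = 6,120,000 m³
S = 178,649,000 / 6,120,000 = 29.191 PSU

29.19 PSU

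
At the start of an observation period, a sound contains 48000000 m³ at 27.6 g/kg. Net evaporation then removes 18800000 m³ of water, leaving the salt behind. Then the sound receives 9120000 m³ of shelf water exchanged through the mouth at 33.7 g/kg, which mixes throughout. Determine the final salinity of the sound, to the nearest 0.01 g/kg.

After evaporation: salt = 48,000,000×27.6 = 1,324,800,000; volume = 48,000,000 − 18,800,000 = 29,200,000 m³
After mixing: salt = 1,324,800,000 + 9,120,000×33.7 = 1,632,144,000; volume = 29,200,000 + 9,120,000 = 38,320,000 m³
S = 1,632,144,000 / 38,320,000 = 42.5925 g/kg

42.59 g/kg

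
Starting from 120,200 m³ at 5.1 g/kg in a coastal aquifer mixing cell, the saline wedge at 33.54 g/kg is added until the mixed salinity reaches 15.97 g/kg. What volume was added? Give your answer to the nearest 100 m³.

Salt balance: 120,200×5.1 + V×33.54 = (120,200+V)×15.97
613,020 + 33.54V = 1,919,594 + 15.97V
1,306,574 = 17.57V
V = 74,363.92 m³

74400 m³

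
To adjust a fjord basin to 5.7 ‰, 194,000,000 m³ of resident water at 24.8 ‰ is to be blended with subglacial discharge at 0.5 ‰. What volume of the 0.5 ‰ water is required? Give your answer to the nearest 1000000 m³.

Salt balance: 194,000,000×24.8 + V×0.5 = (194,000,000+V)×5.7
4,811,200,000 + 0.5V = 1,105,800,000 + 5.7V
3,705,400,000 = 5.2V
V = 712,576,923.08 m³

713000000 m³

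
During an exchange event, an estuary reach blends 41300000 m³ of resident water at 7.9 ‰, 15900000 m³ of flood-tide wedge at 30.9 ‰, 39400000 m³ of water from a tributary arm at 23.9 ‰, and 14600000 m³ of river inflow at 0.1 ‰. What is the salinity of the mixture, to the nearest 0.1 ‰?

15.8 ‰

Salt balance:
salt = 41,300,000×7.9 + 15,900,000×30.9 + 39,400,000×23.9 + 14,600,000×0.1 = 326,270,000 + 491,310,000 + 941,660,000 + 1,460,000 = 1,760,700,000
volume = 41,300,000 + 15,900,000 + 39,400,000 + 14,600,000 = 111,200,000 m³
S = 1,760,700,000 / 111,200,000 = 15.834 ‰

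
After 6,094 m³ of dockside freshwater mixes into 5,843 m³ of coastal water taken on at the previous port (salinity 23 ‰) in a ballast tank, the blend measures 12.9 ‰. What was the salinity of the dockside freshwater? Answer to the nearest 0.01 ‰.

3.22 ‰

Salt balance: 5,843×23 + 6,094×S = 11,937×12.9
134,389 + 6,094·S = 153,987.3
S = (153,987.3 − 134,389) / 6,094 = 3.216 ‰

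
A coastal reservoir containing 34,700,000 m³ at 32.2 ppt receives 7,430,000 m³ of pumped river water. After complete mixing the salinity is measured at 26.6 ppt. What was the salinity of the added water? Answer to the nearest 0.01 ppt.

0.45 ppt

Salt balance: 34,700,000×32.2 + 7,430,000×S = 42,130,000×26.6
1,117,340,000 + 7,430,000·S = 1,120,658,000
S = (1,120,658,000 − 1,117,340,000) / 7,430,000 = 0.4466 ppt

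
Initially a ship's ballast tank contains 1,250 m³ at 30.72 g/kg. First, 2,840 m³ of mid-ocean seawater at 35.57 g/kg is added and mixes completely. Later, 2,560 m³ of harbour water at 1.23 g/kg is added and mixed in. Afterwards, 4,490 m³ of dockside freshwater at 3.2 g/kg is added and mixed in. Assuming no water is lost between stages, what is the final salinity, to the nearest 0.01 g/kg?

14.09 g/kg

Total salt / total volume:
Initial salt = 1,250×30.72 = 38,400
After stage 1: salt = 38,400 + 2,840×35.57 = 139,418.8; volume = 4,090 m³; S = 34.088 g/kg
After stage 2: salt = 139,418.8 + 2,560×1.23 = 142,567.6; volume = 6,650 m³; S = 21.439 g/kg
After stage 3: salt = 142,567.6 + 4,490×3.2 = 156,935.6; volume = 11,140 m³
S = 156,935.6 / 11,140 = 14.0876 g/kg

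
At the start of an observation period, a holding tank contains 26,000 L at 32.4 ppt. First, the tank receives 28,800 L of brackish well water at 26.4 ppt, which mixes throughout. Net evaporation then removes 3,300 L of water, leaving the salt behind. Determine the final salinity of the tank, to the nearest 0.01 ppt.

After mixing: salt = 26,000×32.4 + 28,800×26.4 = 1,602,720; volume = 54,800 L
After evaporation: salt unchanged = 1,602,720; volume = 54,800 − 3,300 = 51,500 L
S = 1,602,720 / 51,500 = 31.1208 ppt

31.12 ppt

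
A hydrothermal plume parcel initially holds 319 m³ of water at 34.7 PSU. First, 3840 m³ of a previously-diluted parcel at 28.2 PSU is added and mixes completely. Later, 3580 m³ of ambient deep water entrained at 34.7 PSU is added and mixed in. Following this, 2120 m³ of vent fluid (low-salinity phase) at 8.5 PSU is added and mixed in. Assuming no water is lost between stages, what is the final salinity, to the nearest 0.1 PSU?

26.5 PSU

Total salt / total volume:
Initial salt = 319×34.7 = 11,069.3
After stage 1: salt = 11,069.3 + 3,840×28.2 = 119,357.3; volume = 4,159 m³; S = 28.699 PSU
After stage 2: salt = 119,357.3 + 3,580×34.7 = 243,583.3; volume = 7,739 m³; S = 31.475 PSU
After stage 3: salt = 243,583.3 + 2,120×8.5 = 261,603.3; volume = 9,859 m³
S = 261,603.3 / 9,859 = 26.5345 PSU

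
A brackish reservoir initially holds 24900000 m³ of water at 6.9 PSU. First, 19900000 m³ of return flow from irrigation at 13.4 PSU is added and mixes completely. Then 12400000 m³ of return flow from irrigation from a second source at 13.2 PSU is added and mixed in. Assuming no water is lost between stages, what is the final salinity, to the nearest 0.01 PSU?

Weighted by volume,
Initial salt = 24,900,000×6.9 = 171,810,000
After stage 1: salt = 171,810,000 + 19,900,000×13.4 = 438,470,000; volume = 44,800,000 m³; S = 9.787 PSU
After stage 2: salt = 438,470,000 + 12,400,000×13.2 = 602,150,000; volume = 57,200,000 m³
S = 602,150,000 / 57,200,000 = 10.5271 PSU

10.53 PSU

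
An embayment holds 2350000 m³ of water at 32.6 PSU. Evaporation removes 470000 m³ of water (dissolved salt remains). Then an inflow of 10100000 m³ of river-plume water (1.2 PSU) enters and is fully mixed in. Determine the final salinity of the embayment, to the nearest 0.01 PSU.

After evaporation: salt = 2,350,000×32.6 = 76,610,000; volume = 2,350,000 − 470,000 = 1,880,000 m³
After mixing: salt = 76,610,000 + 10,100,000×1.2 = 88,730,000; volume = 1,880,000 + 10,100,000 = 11,980,000 m³
S = 88,730,000 / 11,980,000 = 7.4065 PSU

7.41 PSU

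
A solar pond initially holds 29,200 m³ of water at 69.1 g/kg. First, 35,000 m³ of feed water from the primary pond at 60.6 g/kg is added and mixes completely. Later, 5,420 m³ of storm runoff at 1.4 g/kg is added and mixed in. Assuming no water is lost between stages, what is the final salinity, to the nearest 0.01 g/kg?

59.56 g/kg

Salt balance:
Initial salt = 29,200×69.1 = 2,017,720
After stage 1: salt = 2,017,720 + 35,000×60.6 = 4,138,720; volume = 64,200 m³; S = 64.466 g/kg
After stage 2: salt = 4,138,720 + 5,420×1.4 = 4,146,308; volume = 69,620 m³
S = 4,146,308 / 69,620 = 59.5563 g/kg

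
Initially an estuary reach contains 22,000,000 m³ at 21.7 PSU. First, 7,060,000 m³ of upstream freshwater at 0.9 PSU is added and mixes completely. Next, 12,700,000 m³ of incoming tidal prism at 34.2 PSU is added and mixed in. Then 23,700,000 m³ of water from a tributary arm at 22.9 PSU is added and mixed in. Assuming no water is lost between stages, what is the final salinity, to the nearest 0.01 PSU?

22.32 PSU

Total salt / total volume:
Initial salt = 22,000,000×21.7 = 477,400,000
After stage 1: salt = 477,400,000 + 7,060,000×0.9 = 483,754,000; volume = 29,060,000 m³; S = 16.647 PSU
After stage 2: salt = 483,754,000 + 12,700,000×34.2 = 918,094,000; volume = 41,760,000 m³; S = 21.985 PSU
After stage 3: salt = 918,094,000 + 23,700,000×22.9 = 1,460,824,000; volume = 65,460,000 m³
S = 1,460,824,000 / 65,460,000 = 22.3163 PSU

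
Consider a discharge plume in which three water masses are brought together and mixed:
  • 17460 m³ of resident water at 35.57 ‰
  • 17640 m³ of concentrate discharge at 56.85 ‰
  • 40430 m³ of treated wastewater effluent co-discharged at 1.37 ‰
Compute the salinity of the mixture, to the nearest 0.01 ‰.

22.23 ‰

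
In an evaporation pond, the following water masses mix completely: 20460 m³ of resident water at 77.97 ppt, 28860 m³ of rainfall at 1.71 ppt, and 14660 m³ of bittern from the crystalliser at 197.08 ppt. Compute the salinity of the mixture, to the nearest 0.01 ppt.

Salt balance:
salt = 20,460×77.97 + 28,860×1.71 + 14,660×197.08 = 1,595,266.2 + 49,350.6 + 2,889,192.8 = 4,533,809.6
volume = 20,460 + 28,860 + 14,660 = 63,980 m³
S = 4,533,809.6 / 63,980 = 70.8629 ppt

70.86 ppt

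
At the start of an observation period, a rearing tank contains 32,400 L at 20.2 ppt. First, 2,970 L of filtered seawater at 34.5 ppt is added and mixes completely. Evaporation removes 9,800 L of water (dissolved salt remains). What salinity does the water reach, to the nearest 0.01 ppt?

29.60 ppt

After mixing: salt = 32,400×20.2 + 2,970×34.5 = 756,945; volume = 35,370 L
After evaporation: salt unchanged = 756,945; volume = 35,370 − 9,800 = 25,570 L
S = 756,945 / 25,570 = 29.6029 ppt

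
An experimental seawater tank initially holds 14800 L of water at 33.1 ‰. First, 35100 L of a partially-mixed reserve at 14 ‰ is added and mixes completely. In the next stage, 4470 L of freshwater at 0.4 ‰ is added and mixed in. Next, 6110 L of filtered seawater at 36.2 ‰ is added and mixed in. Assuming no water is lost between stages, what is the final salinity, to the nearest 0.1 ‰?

19.9 ‰

Weighted by volume,
Initial salt = 14,800×33.1 = 489,880
After stage 1: salt = 489,880 + 35,100×14 = 981,280; volume = 49,900 L; S = 19.665 ‰
After stage 2: salt = 981,280 + 4,470×0.4 = 983,068; volume = 54,370 L; S = 18.081 ‰
After stage 3: salt = 983,068 + 6,110×36.2 = 1,204,250; volume = 60,480 L
S = 1,204,250 / 60,480 = 19.9115 ‰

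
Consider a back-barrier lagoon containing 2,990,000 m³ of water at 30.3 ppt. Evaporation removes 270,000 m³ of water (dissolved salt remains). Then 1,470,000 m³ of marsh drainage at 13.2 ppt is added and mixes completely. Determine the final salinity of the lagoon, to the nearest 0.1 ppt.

26.3 ppt

After evaporation: salt = 2,990,000×30.3 = 90,597,000; volume = 2,990,000 − 270,000 = 2,720,000 m³
After mixing: salt = 90,597,000 + 1,470,000×13.2 = 110,001,000; volume = 2,720,000 + 1,470,000 = 4,190,000 m³
S = 110,001,000 / 4,190,000 = 26.2532 ppt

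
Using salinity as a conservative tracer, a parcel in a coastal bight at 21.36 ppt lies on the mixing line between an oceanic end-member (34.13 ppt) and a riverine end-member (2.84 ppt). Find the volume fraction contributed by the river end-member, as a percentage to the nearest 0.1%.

Let f be the freshwater fraction. Salt balance per unit volume:
f×2.84 + (1−f)×34.13 = 21.36
f = (34.13 − 21.36) / (34.13 − 2.84) = 12.77/31.29 = 0.4081

40.8%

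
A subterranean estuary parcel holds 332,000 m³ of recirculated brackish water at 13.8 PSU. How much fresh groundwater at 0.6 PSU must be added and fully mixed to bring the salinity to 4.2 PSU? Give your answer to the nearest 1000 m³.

Salt balance: 332,000×13.8 + V×0.6 = (332,000+V)×4.2
4,581,600 + 0.6V = 1,394,400 + 4.2V
3,187,200 = 3.6V
V = 885,333.33 m³

885000 m³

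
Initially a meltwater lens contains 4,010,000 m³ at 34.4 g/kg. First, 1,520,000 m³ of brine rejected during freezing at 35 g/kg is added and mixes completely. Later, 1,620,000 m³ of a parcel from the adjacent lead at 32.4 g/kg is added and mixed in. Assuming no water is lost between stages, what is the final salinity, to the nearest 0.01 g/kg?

34.07 g/kg

Conserving salt mass:
Initial salt = 4,010,000×34.4 = 137,944,000
After stage 1: salt = 137,944,000 + 1,520,000×35 = 191,144,000; volume = 5,530,000 m³; S = 34.565 g/kg
After stage 2: salt = 191,144,000 + 1,620,000×32.4 = 243,632,000; volume = 7,150,000 m³
S = 243,632,000 / 7,150,000 = 34.0744 g/kg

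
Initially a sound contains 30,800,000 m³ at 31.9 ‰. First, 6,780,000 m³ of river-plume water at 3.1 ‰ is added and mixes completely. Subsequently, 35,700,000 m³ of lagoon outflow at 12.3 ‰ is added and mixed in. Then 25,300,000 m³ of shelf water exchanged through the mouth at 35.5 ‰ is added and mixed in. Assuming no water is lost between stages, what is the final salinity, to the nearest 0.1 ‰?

23.7 ‰

Conserving salt mass:
Initial salt = 30,800,000×31.9 = 982,520,000
After stage 1: salt = 982,520,000 + 6,780,000×3.1 = 1,003,538,000; volume = 37,580,000 m³; S = 26.704 ‰
After stage 2: salt = 1,003,538,000 + 35,700,000×12.3 = 1,442,648,000; volume = 73,280,000 m³; S = 19.687 ‰
After stage 3: salt = 1,442,648,000 + 25,300,000×35.5 = 2,340,798,000; volume = 98,580,000 m³
S = 2,340,798,000 / 98,580,000 = 23.7452 ‰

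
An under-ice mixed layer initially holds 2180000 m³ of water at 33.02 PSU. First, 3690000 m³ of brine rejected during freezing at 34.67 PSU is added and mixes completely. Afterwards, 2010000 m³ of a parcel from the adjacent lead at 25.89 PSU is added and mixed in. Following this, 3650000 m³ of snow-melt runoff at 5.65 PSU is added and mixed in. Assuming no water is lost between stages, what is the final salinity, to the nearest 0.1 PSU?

23.6 PSU

Total salt / total volume:
Initial salt = 2,180,000×33.02 = 71,983,600
After stage 1: salt = 71,983,600 + 3,690,000×34.67 = 199,915,900; volume = 5,870,000 m³; S = 34.057 PSU
After stage 2: salt = 199,915,900 + 2,010,000×25.89 = 251,954,800; volume = 7,880,000 m³; S = 31.974 PSU
After stage 3: salt = 251,954,800 + 3,650,000×5.65 = 272,577,300; volume = 11,530,000 m³
S = 272,577,300 / 11,530,000 = 23.6407 PSU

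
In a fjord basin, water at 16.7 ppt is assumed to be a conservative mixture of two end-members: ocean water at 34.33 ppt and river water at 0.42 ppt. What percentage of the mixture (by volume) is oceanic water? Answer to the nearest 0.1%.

48.0%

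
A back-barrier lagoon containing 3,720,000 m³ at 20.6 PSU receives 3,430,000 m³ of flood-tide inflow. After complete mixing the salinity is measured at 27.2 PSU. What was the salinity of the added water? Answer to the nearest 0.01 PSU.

Salt balance: 3,720,000×20.6 + 3,430,000×S = 7,150,000×27.2
76,632,000 + 3,430,000·S = 194,480,000
S = (194,480,000 − 76,632,000) / 3,430,000 = 34.358 PSU

34.36 PSU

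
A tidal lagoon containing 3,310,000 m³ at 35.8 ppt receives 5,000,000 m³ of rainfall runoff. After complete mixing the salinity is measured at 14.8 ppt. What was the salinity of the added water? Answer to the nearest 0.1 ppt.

0.9 ppt

Salt balance: 3,310,000×35.8 + 5,000,000×S = 8,310,000×14.8
118,498,000 + 5,000,000·S = 122,988,000
S = (122,988,000 − 118,498,000) / 5,000,000 = 0.898 ppt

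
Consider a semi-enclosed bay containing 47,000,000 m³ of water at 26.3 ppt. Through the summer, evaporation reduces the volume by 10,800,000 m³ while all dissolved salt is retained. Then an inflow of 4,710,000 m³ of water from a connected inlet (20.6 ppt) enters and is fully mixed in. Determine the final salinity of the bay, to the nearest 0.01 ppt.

32.59 ppt

After evaporation: salt = 47,000,000×26.3 = 1,236,100,000; volume = 47,000,000 − 10,800,000 = 36,200,000 m³
After mixing: salt = 1,236,100,000 + 4,710,000×20.6 = 1,333,126,000; volume = 36,200,000 + 4,710,000 = 40,910,000 m³
S = 1,333,126,000 / 40,910,000 = 32.5868 ppt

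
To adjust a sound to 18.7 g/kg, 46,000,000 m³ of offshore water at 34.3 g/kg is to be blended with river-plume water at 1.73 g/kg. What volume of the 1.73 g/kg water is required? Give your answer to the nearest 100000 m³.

Salt balance: 46,000,000×34.3 + V×1.73 = (46,000,000+V)×18.7
1,577,800,000 + 1.73V = 860,200,000 + 18.7V
717,600,000 = 16.97V
V = 42,286,387.74 m³

42300000 m³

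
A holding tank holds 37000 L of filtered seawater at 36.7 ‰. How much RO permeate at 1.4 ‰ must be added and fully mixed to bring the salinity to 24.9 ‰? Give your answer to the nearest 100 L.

Salt balance: 37,000×36.7 + V×1.4 = (37,000+V)×24.9
1,357,900 + 1.4V = 921,300 + 24.9V
436,600 = 23.5V
V = 18,578.72 L

18600 L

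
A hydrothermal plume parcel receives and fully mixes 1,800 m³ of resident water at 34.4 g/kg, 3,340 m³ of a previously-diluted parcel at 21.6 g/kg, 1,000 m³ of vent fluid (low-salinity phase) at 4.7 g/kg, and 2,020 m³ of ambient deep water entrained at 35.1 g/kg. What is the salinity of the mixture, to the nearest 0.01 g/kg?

25.69 g/kg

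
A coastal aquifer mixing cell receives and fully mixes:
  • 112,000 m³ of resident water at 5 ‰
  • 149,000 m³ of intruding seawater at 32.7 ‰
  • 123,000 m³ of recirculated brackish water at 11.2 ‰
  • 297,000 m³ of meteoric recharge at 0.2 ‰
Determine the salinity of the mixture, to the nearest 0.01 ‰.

Salt balance:
salt = 112,000×5 + 149,000×32.7 + 123,000×11.2 + 297,000×0.2 = 560,000 + 4,872,300 + 1,377,600 + 59,400 = 6,869,300
volume = 112,000 + 149,000 + 123,000 + 297,000 = 681,000 m³
S = 6,869,300 / 681,000 = 10.0871 ‰

10.09 ‰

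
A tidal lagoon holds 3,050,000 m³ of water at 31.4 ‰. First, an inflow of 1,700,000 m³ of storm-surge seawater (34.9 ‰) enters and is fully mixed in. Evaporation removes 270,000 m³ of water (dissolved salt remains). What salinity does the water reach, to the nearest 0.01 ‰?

After mixing: salt = 3,050,000×31.4 + 1,700,000×34.9 = 155,100,000; volume = 4,750,000 m³
After evaporation: salt unchanged = 155,100,000; volume = 4,750,000 − 270,000 = 4,480,000 m³
S = 155,100,000 / 4,480,000 = 34.6205 ‰

34.62 ‰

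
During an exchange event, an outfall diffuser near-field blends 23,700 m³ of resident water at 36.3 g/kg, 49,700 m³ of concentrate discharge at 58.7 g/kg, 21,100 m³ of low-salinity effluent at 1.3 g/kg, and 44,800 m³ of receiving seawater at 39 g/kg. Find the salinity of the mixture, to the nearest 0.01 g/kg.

39.86 g/kg

Salt balance:
salt = 23,700×36.3 + 49,700×58.7 + 21,100×1.3 + 44,800×39 = 860,310 + 2,917,390 + 27,430 + 1,747,200 = 5,552,330
volume = 23,700 + 49,700 + 21,100 + 44,800 = 139,300 m³
S = 5,552,330 / 139,300 = 39.8588 g/kg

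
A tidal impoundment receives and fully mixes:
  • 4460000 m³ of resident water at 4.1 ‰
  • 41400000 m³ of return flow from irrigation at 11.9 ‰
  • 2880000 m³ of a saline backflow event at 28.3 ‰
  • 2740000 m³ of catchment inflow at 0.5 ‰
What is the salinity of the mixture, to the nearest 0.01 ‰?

11.53 ‰

Mass of salt is conserved:
salt = 4,460,000×4.1 + 41,400,000×11.9 + 2,880,000×28.3 + 2,740,000×0.5 = 18,286,000 + 492,660,000 + 81,504,000 + 1,370,000 = 593,820,000
volume = 4,460,000 + 41,400,000 + 2,880,000 + 2,740,000 = 51,480,000 m³
S = 593,820,000 / 51,480,000 = 11.535 ‰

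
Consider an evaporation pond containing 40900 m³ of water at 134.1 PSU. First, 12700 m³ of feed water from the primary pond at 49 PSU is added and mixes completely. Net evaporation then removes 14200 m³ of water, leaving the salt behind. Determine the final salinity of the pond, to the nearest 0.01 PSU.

After mixing: salt = 40,900×134.1 + 12,700×49 = 6,106,990; volume = 53,600 m³
After evaporation: salt unchanged = 6,106,990; volume = 53,600 − 14,200 = 39,400 m³
S = 6,106,990 / 39,400 = 154.9997 PSU

155.00 PSU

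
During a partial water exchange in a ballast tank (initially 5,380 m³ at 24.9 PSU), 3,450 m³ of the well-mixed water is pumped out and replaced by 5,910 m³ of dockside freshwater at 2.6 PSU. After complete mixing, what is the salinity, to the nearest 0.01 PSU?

Remaining after removal: 1,930 m³ at 24.9 PSU (salt = 48,057)
After addition: salt = 48,057 + 5,910×2.6 = 63,423; volume = 7,840 m³
S = 63,423 / 7,840 = 8.0897 PSU

8.09 PSU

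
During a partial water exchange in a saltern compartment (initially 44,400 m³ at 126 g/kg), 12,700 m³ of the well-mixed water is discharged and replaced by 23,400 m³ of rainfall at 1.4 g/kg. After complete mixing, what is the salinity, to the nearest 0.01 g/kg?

Remaining after removal: 31,700 m³ at 126 g/kg (salt = 3,994,200)
After addition: salt = 3,994,200 + 23,400×1.4 = 4,026,960; volume = 55,100 m³
S = 4,026,960 / 55,100 = 73.0846 g/kg

73.08 g/kg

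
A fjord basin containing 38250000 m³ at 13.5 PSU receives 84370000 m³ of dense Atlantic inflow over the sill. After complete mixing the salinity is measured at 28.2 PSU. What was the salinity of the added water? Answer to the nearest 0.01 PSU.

34.86 PSU

Salt balance: 38,250,000×13.5 + 84,370,000×S = 122,620,000×28.2
516,375,000 + 84,370,000·S = 3,457,884,000
S = (3,457,884,000 − 516,375,000) / 84,370,000 = 34.8644 PSU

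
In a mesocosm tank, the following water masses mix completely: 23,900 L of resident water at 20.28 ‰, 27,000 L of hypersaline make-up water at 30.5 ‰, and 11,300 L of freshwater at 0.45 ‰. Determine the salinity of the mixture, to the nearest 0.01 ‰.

21.11 ‰

Weighted by volume,
salt = 23,900×20.28 + 27,000×30.5 + 11,300×0.45 = 484,692 + 823,500 + 5,085 = 1,313,277
volume = 23,900 + 27,000 + 11,300 = 62,200 L
S = 1,313,277 / 62,200 = 21.1138 ‰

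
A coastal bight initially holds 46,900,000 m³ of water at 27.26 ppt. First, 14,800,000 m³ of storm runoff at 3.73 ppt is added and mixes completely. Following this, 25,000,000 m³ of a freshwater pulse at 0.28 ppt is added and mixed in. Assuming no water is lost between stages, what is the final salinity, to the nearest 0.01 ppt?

Salt balance:
Initial salt = 46,900,000×27.26 = 1,278,494,000
After stage 1: salt = 1,278,494,000 + 14,800,000×3.73 = 1,333,698,000; volume = 61,700,000 m³; S = 21.616 ppt
After stage 2: salt = 1,333,698,000 + 25,000,000×0.28 = 1,340,698,000; volume = 86,700,000 m³
S = 1,340,698,000 / 86,700,000 = 15.4636 ppt

15.46 ppt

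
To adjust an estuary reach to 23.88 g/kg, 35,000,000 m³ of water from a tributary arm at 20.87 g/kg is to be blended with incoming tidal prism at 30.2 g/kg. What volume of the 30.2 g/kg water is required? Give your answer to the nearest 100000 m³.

16700000 m³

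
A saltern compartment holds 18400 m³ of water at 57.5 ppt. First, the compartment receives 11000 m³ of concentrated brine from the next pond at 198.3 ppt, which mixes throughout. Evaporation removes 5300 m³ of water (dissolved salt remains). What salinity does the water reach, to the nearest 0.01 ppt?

134.41 ppt

After mixing: salt = 18,400×57.5 + 11,000×198.3 = 3,239,300; volume = 29,400 m³
After evaporation: salt unchanged = 3,239,300; volume = 29,400 − 5,300 = 24,100 m³
S = 3,239,300 / 24,100 = 134.4108 ppt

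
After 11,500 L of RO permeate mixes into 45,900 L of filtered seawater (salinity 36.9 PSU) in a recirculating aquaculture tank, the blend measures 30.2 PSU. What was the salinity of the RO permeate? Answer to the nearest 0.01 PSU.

3.46 PSU

Salt balance: 45,900×36.9 + 11,500×S = 57,400×30.2
1,693,710 + 11,500·S = 1,733,480
S = (1,733,480 − 1,693,710) / 11,500 = 3.4583 PSU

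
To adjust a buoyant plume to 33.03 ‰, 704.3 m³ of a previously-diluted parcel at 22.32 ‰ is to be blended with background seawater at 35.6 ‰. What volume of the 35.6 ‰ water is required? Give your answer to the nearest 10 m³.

2940 m³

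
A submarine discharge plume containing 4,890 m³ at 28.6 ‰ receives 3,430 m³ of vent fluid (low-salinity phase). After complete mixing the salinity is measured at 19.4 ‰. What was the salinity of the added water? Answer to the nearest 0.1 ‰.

Salt balance: 4,890×28.6 + 3,430×S = 8,320×19.4
139,854 + 3,430·S = 161,408
S = (161,408 − 139,854) / 3,430 = 6.284 ‰

6.3 ‰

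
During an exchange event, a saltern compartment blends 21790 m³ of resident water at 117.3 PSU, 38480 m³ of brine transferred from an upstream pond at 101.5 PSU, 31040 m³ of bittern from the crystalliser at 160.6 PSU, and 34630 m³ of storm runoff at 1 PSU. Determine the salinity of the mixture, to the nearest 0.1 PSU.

91.2 PSU

Salt balance:
salt = 21,790×117.3 + 38,480×101.5 + 31,040×160.6 + 34,630×1 = 2,555,967 + 3,905,720 + 4,985,024 + 34,630 = 11,481,341
volume = 21,790 + 38,480 + 31,040 + 34,630 = 125,940 m³
S = 11,481,341 / 125,940 = 91.165 PSU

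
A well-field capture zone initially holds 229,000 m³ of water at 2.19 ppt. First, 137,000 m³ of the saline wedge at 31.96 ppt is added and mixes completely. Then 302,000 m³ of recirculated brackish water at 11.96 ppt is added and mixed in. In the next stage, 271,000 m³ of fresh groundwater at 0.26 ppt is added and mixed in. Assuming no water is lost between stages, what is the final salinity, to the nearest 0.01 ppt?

9.12 ppt

Weighted by volume,
Initial salt = 229,000×2.19 = 501,510
After stage 1: salt = 501,510 + 137,000×31.96 = 4,880,030; volume = 366,000 m³; S = 13.333 ppt
After stage 2: salt = 4,880,030 + 302,000×11.96 = 8,491,950; volume = 668,000 m³; S = 12.713 ppt
After stage 3: salt = 8,491,950 + 271,000×0.26 = 8,562,410; volume = 939,000 m³
S = 8,562,410 / 939,000 = 9.1186 ppt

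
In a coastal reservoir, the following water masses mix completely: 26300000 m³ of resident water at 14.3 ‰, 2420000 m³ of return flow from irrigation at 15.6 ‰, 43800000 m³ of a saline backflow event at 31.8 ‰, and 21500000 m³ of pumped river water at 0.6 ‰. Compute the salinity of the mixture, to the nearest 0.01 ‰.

19.35 ‰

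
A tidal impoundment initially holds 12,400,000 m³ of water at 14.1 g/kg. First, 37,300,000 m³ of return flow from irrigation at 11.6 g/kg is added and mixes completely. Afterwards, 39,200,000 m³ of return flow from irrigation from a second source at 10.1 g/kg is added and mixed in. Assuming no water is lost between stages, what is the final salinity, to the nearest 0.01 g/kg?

Weighted by volume,
Initial salt = 12,400,000×14.1 = 174,840,000
After stage 1: salt = 174,840,000 + 37,300,000×11.6 = 607,520,000; volume = 49,700,000 m³; S = 12.224 g/kg
After stage 2: salt = 607,520,000 + 39,200,000×10.1 = 1,003,440,000; volume = 88,900,000 m³
S = 1,003,440,000 / 88,900,000 = 11.2873 g/kg

11.29 g/kg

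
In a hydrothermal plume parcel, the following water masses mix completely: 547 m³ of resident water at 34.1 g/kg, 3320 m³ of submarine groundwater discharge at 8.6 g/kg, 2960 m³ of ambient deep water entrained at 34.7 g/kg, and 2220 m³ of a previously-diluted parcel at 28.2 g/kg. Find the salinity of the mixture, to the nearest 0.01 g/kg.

23.49 g/kg

Conserving salt mass:
salt = 547×34.1 + 3,320×8.6 + 2,960×34.7 + 2,220×28.2 = 18,652.7 + 28,552 + 102,712 + 62,604 = 212,520.7
volume = 547 + 3,320 + 2,960 + 2,220 = 9,047 m³
S = 212,520.7 / 9,047 = 23.4907 g/kg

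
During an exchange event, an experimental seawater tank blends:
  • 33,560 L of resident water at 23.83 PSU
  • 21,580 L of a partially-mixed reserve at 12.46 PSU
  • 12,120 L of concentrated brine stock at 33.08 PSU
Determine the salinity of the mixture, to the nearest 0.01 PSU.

21.85 PSU

Salt balance:
salt = 33,560×23.83 + 21,580×12.46 + 12,120×33.08 = 799,734.8 + 268,886.8 + 400,929.6 = 1,469,551.2
volume = 33,560 + 21,580 + 12,120 = 67,260 L
S = 1,469,551.2 / 67,260 = 21.8488 PSU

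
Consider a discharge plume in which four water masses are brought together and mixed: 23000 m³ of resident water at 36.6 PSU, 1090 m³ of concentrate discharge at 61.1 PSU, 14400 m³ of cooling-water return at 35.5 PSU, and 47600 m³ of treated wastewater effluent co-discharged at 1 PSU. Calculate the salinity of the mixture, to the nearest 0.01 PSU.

Conserving salt mass:
salt = 23,000×36.6 + 1,090×61.1 + 14,400×35.5 + 47,600×1 = 841,800 + 66,599 + 511,200 + 47,600 = 1,467,199
volume = 23,000 + 1,090 + 14,400 + 47,600 = 86,090 m³
S = 1,467,199 / 86,090 = 17.0426 PSU

17.04 PSU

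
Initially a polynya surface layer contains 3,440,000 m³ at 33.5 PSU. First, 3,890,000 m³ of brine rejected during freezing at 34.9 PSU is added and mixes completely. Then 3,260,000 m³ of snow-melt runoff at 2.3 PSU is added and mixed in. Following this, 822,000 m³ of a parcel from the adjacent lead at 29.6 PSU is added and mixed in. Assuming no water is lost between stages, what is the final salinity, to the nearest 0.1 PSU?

By conservation of dissolved salt,
Initial salt = 3,440,000×33.5 = 115,240,000
After stage 1: salt = 115,240,000 + 3,890,000×34.9 = 251,001,000; volume = 7,330,000 m³; S = 34.243 PSU
After stage 2: salt = 251,001,000 + 3,260,000×2.3 = 258,499,000; volume = 10,590,000 m³; S = 24.41 PSU
After stage 3: salt = 258,499,000 + 822,000×29.6 = 282,830,200; volume = 11,412,000 m³
S = 282,830,200 / 11,412,000 = 24.7836 PSU

24.8 PSU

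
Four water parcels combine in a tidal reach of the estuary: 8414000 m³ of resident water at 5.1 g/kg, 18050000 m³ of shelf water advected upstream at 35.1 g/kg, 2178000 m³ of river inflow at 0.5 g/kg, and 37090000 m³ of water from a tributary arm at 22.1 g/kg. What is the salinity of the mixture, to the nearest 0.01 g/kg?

22.78 g/kg

Salt balance:
salt = 8,414,000×5.1 + 18,050,000×35.1 + 2,178,000×0.5 + 37,090,000×22.1 = 42,911,400 + 633,555,000 + 1,089,000 + 819,689,000 = 1,497,244,400
volume = 8,414,000 + 18,050,000 + 2,178,000 + 37,090,000 = 65,732,000 m³
S = 1,497,244,400 / 65,732,000 = 22.778 g/kg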